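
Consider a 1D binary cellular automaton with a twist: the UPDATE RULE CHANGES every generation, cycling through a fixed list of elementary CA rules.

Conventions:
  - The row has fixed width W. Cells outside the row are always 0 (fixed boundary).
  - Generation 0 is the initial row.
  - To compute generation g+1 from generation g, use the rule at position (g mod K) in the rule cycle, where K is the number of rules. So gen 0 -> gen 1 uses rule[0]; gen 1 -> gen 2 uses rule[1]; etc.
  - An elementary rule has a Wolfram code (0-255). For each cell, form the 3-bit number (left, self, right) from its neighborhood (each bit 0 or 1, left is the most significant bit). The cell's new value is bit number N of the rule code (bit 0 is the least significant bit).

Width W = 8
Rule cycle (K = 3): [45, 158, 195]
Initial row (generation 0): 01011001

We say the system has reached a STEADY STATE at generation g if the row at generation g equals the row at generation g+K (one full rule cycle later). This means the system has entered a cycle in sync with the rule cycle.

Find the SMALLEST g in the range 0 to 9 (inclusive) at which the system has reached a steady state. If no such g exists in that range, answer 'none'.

Gen 0: 01011001
Gen 1 (rule 45): 01110001
Gen 2 (rule 158): 11101011
Gen 3 (rule 195): 01100001
Gen 4 (rule 45): 01001101
Gen 5 (rule 158): 11111001
Gen 6 (rule 195): 01111010
Gen 7 (rule 45): 01000110
Gen 8 (rule 158): 11101101
Gen 9 (rule 195): 01100100
Gen 10 (rule 45): 01000101
Gen 11 (rule 158): 11101101
Gen 12 (rule 195): 01100100

Answer: 8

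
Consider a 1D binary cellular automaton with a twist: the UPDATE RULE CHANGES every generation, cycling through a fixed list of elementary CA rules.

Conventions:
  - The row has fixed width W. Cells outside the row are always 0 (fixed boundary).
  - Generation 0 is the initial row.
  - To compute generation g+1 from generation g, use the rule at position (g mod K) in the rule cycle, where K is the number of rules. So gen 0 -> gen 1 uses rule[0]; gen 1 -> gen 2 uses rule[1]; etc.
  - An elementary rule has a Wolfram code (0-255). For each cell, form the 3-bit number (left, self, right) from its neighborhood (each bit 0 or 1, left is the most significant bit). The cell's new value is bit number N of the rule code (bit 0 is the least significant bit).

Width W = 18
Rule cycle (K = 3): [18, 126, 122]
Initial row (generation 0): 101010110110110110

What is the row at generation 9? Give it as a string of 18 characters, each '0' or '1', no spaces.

Gen 0: 101010110110110110
Gen 1 (rule 18): 000000000000000001
Gen 2 (rule 126): 000000000000000011
Gen 3 (rule 122): 000000000000000111
Gen 4 (rule 18): 000000000000001000
Gen 5 (rule 126): 000000000000011100
Gen 6 (rule 122): 000000000000110110
Gen 7 (rule 18): 000000000001000001
Gen 8 (rule 126): 000000000011100011
Gen 9 (rule 122): 000000000110110111

Answer: 000000000110110111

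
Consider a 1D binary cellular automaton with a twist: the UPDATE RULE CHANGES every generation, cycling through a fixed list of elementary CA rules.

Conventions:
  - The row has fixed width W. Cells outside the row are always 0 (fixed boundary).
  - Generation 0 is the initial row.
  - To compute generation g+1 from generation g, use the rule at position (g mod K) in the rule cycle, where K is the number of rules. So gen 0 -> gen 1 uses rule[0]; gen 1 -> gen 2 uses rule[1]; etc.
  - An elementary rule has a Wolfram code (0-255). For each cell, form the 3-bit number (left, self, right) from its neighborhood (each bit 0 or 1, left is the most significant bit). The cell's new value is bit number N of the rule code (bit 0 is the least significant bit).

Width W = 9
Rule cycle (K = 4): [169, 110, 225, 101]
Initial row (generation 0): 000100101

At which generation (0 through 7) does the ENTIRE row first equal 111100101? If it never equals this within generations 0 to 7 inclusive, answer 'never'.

Gen 0: 000100101
Gen 1 (rule 169): 110000010
Gen 2 (rule 110): 110000110
Gen 3 (rule 225): 010110010
Gen 4 (rule 101): 011010010
Gen 5 (rule 169): 010100000
Gen 6 (rule 110): 111100000
Gen 7 (rule 225): 011101111

Answer: never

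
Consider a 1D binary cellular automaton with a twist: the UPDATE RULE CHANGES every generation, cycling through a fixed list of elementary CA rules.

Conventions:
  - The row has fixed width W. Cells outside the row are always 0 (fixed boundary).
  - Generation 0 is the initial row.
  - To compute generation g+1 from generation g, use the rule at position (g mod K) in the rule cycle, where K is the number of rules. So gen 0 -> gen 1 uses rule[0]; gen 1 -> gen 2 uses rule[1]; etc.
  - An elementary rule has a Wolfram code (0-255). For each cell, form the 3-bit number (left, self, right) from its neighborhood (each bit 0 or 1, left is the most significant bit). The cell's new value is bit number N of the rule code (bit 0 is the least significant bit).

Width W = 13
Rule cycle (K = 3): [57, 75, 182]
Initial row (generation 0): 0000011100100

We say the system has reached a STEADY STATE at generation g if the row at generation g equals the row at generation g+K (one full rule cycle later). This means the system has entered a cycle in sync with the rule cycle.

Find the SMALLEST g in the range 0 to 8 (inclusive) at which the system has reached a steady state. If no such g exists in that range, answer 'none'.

Answer: none

Derivation:
Gen 0: 0000011100100
Gen 1 (rule 57): 1111010010011
Gen 2 (rule 75): 1001000100111
Gen 3 (rule 182): 1111101111010
Gen 4 (rule 57): 1000011000101
Gen 5 (rule 75): 0011111011000
Gen 6 (rule 182): 0101110100100
Gen 7 (rule 57): 0011001010011
Gen 8 (rule 75): 1111010000111
Gen 9 (rule 182): 0110111001010
Gen 10 (rule 57): 0101100100101
Gen 11 (rule 75): 1001101001000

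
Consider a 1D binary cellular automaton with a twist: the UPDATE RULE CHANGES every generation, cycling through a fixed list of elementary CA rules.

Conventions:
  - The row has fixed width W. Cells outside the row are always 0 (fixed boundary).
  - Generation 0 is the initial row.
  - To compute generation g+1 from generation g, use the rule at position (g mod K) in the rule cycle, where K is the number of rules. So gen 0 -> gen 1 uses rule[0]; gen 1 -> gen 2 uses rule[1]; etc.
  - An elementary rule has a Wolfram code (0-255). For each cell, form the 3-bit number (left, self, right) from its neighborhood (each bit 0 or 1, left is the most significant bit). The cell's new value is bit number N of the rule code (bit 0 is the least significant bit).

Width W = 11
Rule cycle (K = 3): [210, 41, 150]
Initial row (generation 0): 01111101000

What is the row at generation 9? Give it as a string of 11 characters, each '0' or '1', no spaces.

Gen 0: 01111101000
Gen 1 (rule 210): 10111100100
Gen 2 (rule 41): 01100000001
Gen 3 (rule 150): 10010000011
Gen 4 (rule 210): 01101000101
Gen 5 (rule 41): 01010010010
Gen 6 (rule 150): 11011111111
Gen 7 (rule 210): 01001111111
Gen 8 (rule 41): 00001000000
Gen 9 (rule 150): 00011100000

Answer: 00011100000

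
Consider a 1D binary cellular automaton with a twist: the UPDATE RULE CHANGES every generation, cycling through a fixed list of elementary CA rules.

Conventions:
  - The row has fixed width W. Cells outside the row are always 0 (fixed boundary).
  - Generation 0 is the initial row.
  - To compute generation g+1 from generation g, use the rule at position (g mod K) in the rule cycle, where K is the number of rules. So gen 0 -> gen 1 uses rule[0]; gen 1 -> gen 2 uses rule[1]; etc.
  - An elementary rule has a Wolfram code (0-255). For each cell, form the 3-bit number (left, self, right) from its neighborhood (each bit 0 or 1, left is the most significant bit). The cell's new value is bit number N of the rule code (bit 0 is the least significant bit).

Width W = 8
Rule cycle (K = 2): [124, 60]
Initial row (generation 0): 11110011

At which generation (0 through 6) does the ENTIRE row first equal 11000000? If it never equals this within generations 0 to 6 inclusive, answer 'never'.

Answer: 5

Derivation:
Gen 0: 11110011
Gen 1 (rule 124): 10011011
Gen 2 (rule 60): 11010110
Gen 3 (rule 124): 11111111
Gen 4 (rule 60): 10000000
Gen 5 (rule 124): 11000000
Gen 6 (rule 60): 10100000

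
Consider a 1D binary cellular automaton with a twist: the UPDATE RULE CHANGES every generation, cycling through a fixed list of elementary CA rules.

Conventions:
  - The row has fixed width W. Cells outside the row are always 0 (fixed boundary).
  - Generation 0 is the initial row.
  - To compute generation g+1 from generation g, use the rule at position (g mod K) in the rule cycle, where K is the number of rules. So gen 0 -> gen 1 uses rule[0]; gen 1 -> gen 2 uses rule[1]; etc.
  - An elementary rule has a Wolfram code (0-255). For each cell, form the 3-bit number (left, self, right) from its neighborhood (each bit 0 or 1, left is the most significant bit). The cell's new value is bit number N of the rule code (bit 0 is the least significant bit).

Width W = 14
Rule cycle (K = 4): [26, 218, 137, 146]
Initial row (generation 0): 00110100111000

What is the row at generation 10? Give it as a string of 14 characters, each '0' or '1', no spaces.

Gen 0: 00110100111000
Gen 1 (rule 26): 01100011100100
Gen 2 (rule 218): 11110111111010
Gen 3 (rule 137): 11100111110000
Gen 4 (rule 146): 01011011101000
Gen 5 (rule 26): 10010010000100
Gen 6 (rule 218): 01101101001010
Gen 7 (rule 137): 01001000000000
Gen 8 (rule 146): 10110100000000
Gen 9 (rule 26): 00100010000000
Gen 10 (rule 218): 01010101000000

Answer: 01010101000000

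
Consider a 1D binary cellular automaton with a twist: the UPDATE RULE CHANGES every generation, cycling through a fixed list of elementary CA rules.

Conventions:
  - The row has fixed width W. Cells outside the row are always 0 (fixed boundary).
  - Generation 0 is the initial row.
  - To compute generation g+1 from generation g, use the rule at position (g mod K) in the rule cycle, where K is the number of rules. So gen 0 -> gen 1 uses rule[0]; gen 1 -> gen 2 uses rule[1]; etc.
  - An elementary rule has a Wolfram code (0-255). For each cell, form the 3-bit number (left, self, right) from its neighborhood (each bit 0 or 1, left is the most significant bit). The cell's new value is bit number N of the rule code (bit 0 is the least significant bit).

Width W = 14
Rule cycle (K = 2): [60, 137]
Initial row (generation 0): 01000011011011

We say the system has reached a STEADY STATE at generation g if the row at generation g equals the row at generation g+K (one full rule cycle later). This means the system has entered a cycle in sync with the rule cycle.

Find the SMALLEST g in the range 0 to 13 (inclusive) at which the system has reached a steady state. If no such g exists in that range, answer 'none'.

Answer: 2

Derivation:
Gen 0: 01000011011011
Gen 1 (rule 60): 01100010110110
Gen 2 (rule 137): 01001000100100
Gen 3 (rule 60): 01101100110110
Gen 4 (rule 137): 01001000100100
Gen 5 (rule 60): 01101100110110
Gen 6 (rule 137): 01001000100100
Gen 7 (rule 60): 01101100110110
Gen 8 (rule 137): 01001000100100
Gen 9 (rule 60): 01101100110110
Gen 10 (rule 137): 01001000100100
Gen 11 (rule 60): 01101100110110
Gen 12 (rule 137): 01001000100100
Gen 13 (rule 60): 01101100110110
Gen 14 (rule 137): 01001000100100
Gen 15 (rule 60): 01101100110110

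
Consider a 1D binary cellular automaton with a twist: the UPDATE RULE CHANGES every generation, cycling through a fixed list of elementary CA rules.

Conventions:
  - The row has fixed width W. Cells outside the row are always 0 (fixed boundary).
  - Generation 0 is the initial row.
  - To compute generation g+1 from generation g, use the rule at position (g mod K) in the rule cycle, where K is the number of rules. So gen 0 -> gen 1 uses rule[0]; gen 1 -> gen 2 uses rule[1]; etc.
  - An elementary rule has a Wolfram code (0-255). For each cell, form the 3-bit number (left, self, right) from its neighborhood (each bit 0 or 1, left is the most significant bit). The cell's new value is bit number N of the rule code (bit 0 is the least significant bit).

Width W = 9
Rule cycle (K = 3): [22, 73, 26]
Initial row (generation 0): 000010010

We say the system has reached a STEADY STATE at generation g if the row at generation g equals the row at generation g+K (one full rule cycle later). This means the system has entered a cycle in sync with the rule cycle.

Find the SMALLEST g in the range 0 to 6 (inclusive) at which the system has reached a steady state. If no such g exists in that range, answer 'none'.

Gen 0: 000010010
Gen 1 (rule 22): 000111111
Gen 2 (rule 73): 110100001
Gen 3 (rule 26): 100010010
Gen 4 (rule 22): 110111111
Gen 5 (rule 73): 110100001
Gen 6 (rule 26): 100010010
Gen 7 (rule 22): 110111111
Gen 8 (rule 73): 110100001
Gen 9 (rule 26): 100010010

Answer: 2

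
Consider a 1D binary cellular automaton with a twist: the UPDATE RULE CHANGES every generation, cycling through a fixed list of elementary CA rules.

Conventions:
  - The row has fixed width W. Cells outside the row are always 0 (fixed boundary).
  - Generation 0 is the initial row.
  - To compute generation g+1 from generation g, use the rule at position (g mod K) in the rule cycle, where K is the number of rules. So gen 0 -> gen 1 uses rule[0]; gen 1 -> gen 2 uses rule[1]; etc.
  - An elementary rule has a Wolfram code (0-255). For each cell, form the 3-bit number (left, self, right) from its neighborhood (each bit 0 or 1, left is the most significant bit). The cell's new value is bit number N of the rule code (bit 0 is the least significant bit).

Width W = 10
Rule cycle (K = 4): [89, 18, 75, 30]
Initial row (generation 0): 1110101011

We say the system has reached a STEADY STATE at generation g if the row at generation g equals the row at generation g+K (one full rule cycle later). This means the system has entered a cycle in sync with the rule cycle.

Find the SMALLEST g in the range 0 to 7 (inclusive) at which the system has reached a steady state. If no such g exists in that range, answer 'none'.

Answer: 6

Derivation:
Gen 0: 1110101011
Gen 1 (rule 89): 1010000011
Gen 2 (rule 18): 0001000100
Gen 3 (rule 75): 1110011001
Gen 4 (rule 30): 1001110111
Gen 5 (rule 89): 0101010101
Gen 6 (rule 18): 1000000000
Gen 7 (rule 75): 0011111111
Gen 8 (rule 30): 0110000000
Gen 9 (rule 89): 0111111111
Gen 10 (rule 18): 1000000000
Gen 11 (rule 75): 0011111111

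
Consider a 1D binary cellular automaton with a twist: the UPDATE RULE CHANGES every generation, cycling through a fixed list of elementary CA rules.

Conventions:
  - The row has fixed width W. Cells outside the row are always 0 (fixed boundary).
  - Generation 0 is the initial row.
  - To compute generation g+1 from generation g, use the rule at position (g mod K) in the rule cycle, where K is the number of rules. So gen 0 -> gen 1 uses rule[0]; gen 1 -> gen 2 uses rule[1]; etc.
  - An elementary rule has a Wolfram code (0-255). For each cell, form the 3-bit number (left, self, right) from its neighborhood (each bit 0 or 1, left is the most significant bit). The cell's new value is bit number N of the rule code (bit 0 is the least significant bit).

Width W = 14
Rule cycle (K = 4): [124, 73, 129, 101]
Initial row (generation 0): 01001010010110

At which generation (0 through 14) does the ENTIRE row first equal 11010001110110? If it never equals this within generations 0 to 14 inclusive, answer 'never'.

Gen 0: 01001010010110
Gen 1 (rule 124): 01101111011111
Gen 2 (rule 73): 01101001010001
Gen 3 (rule 129): 00000000000100
Gen 4 (rule 101): 11111111110101
Gen 5 (rule 124): 10000000011111
Gen 6 (rule 73): 00111111010001
Gen 7 (rule 129): 10011110000100
Gen 8 (rule 101): 10000010110101
Gen 9 (rule 124): 11000011111111
Gen 10 (rule 73): 11011010000001
Gen 11 (rule 129): 00000000111100
Gen 12 (rule 101): 11111110000101
Gen 13 (rule 124): 10000011000111
Gen 14 (rule 73): 00111011010101

Answer: never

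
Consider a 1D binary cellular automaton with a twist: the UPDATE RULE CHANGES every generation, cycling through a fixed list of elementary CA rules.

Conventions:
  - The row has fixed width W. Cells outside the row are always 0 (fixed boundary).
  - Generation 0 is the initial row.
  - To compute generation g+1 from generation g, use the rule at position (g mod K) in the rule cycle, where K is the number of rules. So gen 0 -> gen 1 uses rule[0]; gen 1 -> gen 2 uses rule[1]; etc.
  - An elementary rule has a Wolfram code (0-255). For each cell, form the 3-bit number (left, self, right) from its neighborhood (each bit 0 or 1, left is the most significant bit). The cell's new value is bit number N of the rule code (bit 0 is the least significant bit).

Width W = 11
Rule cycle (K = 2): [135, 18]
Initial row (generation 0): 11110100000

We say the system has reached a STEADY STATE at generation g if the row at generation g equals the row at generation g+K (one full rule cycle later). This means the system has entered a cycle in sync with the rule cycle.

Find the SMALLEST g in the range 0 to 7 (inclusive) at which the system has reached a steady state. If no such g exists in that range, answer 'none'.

Gen 0: 11110100000
Gen 1 (rule 135): 01100101111
Gen 2 (rule 18): 10011000000
Gen 3 (rule 135): 10100011111
Gen 4 (rule 18): 00010100000
Gen 5 (rule 135): 11110101111
Gen 6 (rule 18): 00000000000
Gen 7 (rule 135): 11111111111
Gen 8 (rule 18): 00000000000
Gen 9 (rule 135): 11111111111

Answer: 6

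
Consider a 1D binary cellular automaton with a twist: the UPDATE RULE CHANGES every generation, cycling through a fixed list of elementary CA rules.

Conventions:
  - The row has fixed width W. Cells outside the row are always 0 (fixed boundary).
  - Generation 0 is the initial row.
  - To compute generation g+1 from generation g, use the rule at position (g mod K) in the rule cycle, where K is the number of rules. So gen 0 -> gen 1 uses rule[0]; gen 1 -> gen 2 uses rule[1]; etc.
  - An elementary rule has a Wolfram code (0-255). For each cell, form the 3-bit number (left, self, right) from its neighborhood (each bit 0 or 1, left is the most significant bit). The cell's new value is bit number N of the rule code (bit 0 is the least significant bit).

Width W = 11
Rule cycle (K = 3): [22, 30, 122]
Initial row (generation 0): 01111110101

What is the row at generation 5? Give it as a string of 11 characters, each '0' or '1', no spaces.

Gen 0: 01111110101
Gen 1 (rule 22): 10000000101
Gen 2 (rule 30): 11000001101
Gen 3 (rule 122): 11100011110
Gen 4 (rule 22): 00010100001
Gen 5 (rule 30): 00110110011

Answer: 00110110011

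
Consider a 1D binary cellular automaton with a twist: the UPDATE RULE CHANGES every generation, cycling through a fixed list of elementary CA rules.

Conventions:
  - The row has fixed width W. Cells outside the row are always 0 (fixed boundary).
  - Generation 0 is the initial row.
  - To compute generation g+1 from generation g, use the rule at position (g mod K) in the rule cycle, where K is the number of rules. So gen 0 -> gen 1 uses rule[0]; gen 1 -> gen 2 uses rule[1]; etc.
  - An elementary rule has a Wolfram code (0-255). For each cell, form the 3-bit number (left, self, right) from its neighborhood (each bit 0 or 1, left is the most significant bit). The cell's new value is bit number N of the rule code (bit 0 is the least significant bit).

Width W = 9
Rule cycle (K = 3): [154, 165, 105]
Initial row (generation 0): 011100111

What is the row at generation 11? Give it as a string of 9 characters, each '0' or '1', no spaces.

Answer: 111011101

Derivation:
Gen 0: 011100111
Gen 1 (rule 154): 111011110
Gen 2 (rule 165): 010101100
Gen 3 (rule 105): 001011101
Gen 4 (rule 154): 010011000
Gen 5 (rule 165): 010000011
Gen 6 (rule 105): 000111011
Gen 7 (rule 154): 001110010
Gen 8 (rule 165): 100100010
Gen 9 (rule 105): 000001000
Gen 10 (rule 154): 000010100
Gen 11 (rule 165): 111011101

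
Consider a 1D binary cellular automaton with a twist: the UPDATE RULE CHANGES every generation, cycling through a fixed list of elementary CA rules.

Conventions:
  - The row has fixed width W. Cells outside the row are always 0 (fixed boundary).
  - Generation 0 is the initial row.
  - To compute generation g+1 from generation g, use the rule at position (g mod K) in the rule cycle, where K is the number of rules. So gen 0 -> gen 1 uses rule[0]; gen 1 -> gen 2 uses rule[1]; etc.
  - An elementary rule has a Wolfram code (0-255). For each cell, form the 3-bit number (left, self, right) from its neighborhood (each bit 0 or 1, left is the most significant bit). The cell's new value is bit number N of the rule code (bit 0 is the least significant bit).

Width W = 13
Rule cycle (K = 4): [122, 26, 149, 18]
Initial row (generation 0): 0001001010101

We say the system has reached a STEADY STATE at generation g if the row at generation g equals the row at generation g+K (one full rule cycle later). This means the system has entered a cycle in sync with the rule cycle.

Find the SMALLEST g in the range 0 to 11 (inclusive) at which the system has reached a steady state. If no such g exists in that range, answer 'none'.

Gen 0: 0001001010101
Gen 1 (rule 122): 0010110101010
Gen 2 (rule 26): 0100100000001
Gen 3 (rule 149): 0110111111101
Gen 4 (rule 18): 1000000000000
Gen 5 (rule 122): 0100000000000
Gen 6 (rule 26): 1010000000000
Gen 7 (rule 149): 1011111111111
Gen 8 (rule 18): 0000000000000
Gen 9 (rule 122): 0000000000000
Gen 10 (rule 26): 0000000000000
Gen 11 (rule 149): 1111111111111
Gen 12 (rule 18): 0000000000000
Gen 13 (rule 122): 0000000000000
Gen 14 (rule 26): 0000000000000
Gen 15 (rule 149): 1111111111111

Answer: 8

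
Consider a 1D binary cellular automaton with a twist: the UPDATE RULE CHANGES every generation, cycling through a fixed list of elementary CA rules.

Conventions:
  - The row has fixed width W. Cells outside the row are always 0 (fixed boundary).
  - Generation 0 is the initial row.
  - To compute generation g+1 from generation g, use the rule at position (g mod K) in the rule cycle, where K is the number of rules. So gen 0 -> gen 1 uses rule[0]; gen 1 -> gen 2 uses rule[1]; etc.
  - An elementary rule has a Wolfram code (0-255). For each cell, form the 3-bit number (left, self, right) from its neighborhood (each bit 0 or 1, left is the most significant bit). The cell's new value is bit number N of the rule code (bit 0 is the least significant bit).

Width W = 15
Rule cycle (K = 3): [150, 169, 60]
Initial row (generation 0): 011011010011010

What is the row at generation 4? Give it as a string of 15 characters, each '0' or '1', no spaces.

Answer: 011101000100110

Derivation:
Gen 0: 011011010011010
Gen 1 (rule 150): 100000011100011
Gen 2 (rule 169): 001111011001010
Gen 3 (rule 60): 001000110101111
Gen 4 (rule 150): 011101000100110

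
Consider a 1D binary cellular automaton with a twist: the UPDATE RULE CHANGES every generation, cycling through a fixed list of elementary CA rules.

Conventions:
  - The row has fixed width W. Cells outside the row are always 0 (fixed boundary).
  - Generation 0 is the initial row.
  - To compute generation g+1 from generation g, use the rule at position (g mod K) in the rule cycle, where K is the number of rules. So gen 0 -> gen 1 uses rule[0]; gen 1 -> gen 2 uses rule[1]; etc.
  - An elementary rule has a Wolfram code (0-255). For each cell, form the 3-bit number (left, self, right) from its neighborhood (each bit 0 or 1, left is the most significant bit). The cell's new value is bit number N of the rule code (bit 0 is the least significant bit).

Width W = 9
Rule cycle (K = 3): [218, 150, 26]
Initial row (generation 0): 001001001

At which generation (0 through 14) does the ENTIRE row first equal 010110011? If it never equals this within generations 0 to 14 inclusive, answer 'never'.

Answer: never

Derivation:
Gen 0: 001001001
Gen 1 (rule 218): 010110110
Gen 2 (rule 150): 110000001
Gen 3 (rule 26): 101000010
Gen 4 (rule 218): 000100101
Gen 5 (rule 150): 001111101
Gen 6 (rule 26): 011000000
Gen 7 (rule 218): 111100000
Gen 8 (rule 150): 011010000
Gen 9 (rule 26): 110001000
Gen 10 (rule 218): 111010100
Gen 11 (rule 150): 010010110
Gen 12 (rule 26): 101100101
Gen 13 (rule 218): 001111000
Gen 14 (rule 150): 010110100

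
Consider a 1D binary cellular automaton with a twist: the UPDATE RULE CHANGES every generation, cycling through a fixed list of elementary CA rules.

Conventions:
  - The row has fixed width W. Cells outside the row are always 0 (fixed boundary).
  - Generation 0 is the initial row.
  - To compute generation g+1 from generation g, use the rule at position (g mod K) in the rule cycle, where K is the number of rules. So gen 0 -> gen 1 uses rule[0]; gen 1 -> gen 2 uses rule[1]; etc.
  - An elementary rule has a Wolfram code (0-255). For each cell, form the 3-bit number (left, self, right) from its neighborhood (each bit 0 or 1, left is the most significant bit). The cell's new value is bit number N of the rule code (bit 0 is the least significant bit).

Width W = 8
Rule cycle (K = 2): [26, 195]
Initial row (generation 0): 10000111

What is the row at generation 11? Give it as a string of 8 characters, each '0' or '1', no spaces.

Answer: 00000100

Derivation:
Gen 0: 10000111
Gen 1 (rule 26): 01001100
Gen 2 (rule 195): 10010101
Gen 3 (rule 26): 01100000
Gen 4 (rule 195): 10101111
Gen 5 (rule 26): 00001000
Gen 6 (rule 195): 11110011
Gen 7 (rule 26): 10001110
Gen 8 (rule 195): 00110110
Gen 9 (rule 26): 01100101
Gen 10 (rule 195): 10101000
Gen 11 (rule 26): 00000100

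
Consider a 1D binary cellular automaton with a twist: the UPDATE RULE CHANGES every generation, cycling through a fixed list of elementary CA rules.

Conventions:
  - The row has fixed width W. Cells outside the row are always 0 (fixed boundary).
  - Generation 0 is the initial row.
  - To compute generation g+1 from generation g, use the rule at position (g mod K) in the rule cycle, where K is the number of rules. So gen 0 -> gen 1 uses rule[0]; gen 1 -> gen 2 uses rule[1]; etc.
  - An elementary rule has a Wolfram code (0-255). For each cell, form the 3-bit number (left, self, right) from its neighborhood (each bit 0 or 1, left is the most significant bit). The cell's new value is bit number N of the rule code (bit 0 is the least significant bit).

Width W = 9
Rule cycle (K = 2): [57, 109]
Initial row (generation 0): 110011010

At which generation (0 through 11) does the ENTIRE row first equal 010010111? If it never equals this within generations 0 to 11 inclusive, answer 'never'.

Gen 0: 110011010
Gen 1 (rule 57): 101010101
Gen 2 (rule 109): 111111111
Gen 3 (rule 57): 100000000
Gen 4 (rule 109): 101111111
Gen 5 (rule 57): 011000000
Gen 6 (rule 109): 011011111
Gen 7 (rule 57): 010110000
Gen 8 (rule 109): 011110111
Gen 9 (rule 57): 010001100
Gen 10 (rule 109): 010101101
Gen 11 (rule 57): 001011010

Answer: never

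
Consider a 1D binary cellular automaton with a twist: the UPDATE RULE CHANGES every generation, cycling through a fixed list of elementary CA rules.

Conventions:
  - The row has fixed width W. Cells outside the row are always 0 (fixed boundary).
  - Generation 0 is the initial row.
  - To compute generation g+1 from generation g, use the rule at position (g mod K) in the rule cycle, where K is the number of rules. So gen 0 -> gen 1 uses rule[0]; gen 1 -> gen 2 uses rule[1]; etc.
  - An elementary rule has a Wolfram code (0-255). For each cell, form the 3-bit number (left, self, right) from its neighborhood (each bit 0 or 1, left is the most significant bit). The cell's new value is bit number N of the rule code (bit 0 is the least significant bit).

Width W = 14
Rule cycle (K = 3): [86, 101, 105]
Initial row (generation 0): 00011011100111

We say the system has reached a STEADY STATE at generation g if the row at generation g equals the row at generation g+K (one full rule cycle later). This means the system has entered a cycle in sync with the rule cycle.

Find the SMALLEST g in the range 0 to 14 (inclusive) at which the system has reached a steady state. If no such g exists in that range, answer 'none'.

Answer: none

Derivation:
Gen 0: 00011011100111
Gen 1 (rule 86): 00101000111001
Gen 2 (rule 101): 10111010001001
Gen 3 (rule 105): 01101100100000
Gen 4 (rule 86): 10100111110000
Gen 5 (rule 101): 11100000010111
Gen 6 (rule 105): 10101111001101
Gen 7 (rule 86): 10100001110101
Gen 8 (rule 101): 11101100011111
Gen 9 (rule 105): 10111101010001
Gen 10 (rule 86): 10000101011011
Gen 11 (rule 101): 10110111101101
Gen 12 (rule 105): 01111100111110
Gen 13 (rule 86): 10000111000011
Gen 14 (rule 101): 10110001011001
Gen 15 (rule 105): 01110100111000
Gen 16 (rule 86): 10010111001100
Gen 17 (rule 101): 10011001000101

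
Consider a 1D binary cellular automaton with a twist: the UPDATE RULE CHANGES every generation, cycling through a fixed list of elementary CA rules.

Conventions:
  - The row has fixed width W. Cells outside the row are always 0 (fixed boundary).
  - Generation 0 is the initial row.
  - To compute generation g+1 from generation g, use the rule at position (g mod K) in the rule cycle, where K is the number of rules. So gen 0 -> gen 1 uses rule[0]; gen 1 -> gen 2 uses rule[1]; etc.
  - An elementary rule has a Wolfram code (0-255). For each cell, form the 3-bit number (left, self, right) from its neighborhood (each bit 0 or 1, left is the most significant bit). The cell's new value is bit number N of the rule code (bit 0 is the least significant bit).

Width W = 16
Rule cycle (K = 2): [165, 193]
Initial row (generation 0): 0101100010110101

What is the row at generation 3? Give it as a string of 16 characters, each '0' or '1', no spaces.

Answer: 1011101101010010

Derivation:
Gen 0: 0101100010110101
Gen 1 (rule 165): 0110001011001111
Gen 2 (rule 193): 0010100001000111
Gen 3 (rule 165): 1011101101010010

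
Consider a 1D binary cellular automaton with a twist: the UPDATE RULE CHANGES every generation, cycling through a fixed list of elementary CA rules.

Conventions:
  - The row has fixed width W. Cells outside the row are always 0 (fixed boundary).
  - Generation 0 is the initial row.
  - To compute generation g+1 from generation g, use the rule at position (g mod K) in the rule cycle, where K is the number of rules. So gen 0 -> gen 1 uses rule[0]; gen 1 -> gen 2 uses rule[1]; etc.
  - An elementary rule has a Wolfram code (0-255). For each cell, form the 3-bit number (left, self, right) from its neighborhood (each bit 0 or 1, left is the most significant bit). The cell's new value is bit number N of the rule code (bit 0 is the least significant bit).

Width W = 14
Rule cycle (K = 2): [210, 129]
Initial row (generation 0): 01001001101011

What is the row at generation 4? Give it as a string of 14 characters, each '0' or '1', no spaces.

Gen 0: 01001001101011
Gen 1 (rule 210): 10110110100001
Gen 2 (rule 129): 00000000001100
Gen 3 (rule 210): 00000000010110
Gen 4 (rule 129): 11111111000000

Answer: 11111111000000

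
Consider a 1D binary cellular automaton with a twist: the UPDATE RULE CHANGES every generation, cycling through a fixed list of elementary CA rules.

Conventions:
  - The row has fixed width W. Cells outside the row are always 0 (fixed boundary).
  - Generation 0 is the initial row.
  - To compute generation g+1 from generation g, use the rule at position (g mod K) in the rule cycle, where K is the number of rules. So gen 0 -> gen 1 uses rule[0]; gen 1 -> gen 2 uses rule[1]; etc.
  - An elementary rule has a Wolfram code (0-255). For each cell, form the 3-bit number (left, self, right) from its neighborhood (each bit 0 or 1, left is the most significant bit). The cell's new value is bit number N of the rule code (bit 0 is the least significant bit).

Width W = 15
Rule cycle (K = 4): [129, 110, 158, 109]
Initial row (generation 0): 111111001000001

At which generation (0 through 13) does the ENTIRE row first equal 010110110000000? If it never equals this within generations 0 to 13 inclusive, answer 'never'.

Gen 0: 111111001000001
Gen 1 (rule 129): 011110000011100
Gen 2 (rule 110): 110010000110100
Gen 3 (rule 158): 101111001100110
Gen 4 (rule 109): 111001001100110
Gen 5 (rule 129): 010000000000000
Gen 6 (rule 110): 110000000000000
Gen 7 (rule 158): 101000000000000
Gen 8 (rule 109): 111011111111111
Gen 9 (rule 129): 010001111111110
Gen 10 (rule 110): 110011000000010
Gen 11 (rule 158): 101110100000111
Gen 12 (rule 109): 111011101110101
Gen 13 (rule 129): 010001000100000

Answer: never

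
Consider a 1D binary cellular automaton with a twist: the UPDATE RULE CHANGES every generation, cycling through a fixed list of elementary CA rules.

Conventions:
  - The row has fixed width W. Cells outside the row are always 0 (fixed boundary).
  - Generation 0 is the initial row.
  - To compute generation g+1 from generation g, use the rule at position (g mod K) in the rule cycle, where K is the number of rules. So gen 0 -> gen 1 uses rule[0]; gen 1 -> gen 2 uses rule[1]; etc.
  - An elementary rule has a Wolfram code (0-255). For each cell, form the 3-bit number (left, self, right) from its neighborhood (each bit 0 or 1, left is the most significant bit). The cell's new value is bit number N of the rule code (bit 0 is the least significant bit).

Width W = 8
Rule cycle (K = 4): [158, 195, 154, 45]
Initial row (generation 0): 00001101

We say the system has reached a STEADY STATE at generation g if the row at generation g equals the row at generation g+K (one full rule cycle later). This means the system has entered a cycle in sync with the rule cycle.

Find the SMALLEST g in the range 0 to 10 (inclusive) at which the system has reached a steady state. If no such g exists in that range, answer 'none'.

Gen 0: 00001101
Gen 1 (rule 158): 00011001
Gen 2 (rule 195): 11101010
Gen 3 (rule 154): 11000001
Gen 4 (rule 45): 10011101
Gen 5 (rule 158): 11111001
Gen 6 (rule 195): 01111010
Gen 7 (rule 154): 11110001
Gen 8 (rule 45): 10000101
Gen 9 (rule 158): 11001101
Gen 10 (rule 195): 01010100
Gen 11 (rule 154): 10000010
Gen 12 (rule 45): 10111010
Gen 13 (rule 158): 10110011
Gen 14 (rule 195): 00010101

Answer: none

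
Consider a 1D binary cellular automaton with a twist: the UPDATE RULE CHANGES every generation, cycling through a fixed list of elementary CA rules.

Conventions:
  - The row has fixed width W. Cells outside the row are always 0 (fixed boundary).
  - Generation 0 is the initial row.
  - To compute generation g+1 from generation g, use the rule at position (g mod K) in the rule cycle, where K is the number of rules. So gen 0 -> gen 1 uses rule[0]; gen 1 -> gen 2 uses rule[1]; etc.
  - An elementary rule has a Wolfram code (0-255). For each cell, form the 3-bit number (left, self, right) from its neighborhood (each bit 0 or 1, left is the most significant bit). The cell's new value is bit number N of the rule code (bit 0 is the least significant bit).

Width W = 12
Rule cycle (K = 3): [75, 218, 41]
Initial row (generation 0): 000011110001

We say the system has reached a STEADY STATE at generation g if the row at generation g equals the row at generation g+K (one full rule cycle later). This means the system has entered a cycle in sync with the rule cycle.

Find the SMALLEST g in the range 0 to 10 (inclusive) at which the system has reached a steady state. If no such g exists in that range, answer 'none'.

Gen 0: 000011110001
Gen 1 (rule 75): 111110010110
Gen 2 (rule 218): 111111100111
Gen 3 (rule 41): 100000000100
Gen 4 (rule 75): 001111111001
Gen 5 (rule 218): 011111111110
Gen 6 (rule 41): 010000000000
Gen 7 (rule 75): 100111111111
Gen 8 (rule 218): 011111111111
Gen 9 (rule 41): 010000000000
Gen 10 (rule 75): 100111111111
Gen 11 (rule 218): 011111111111
Gen 12 (rule 41): 010000000000
Gen 13 (rule 75): 100111111111

Answer: 6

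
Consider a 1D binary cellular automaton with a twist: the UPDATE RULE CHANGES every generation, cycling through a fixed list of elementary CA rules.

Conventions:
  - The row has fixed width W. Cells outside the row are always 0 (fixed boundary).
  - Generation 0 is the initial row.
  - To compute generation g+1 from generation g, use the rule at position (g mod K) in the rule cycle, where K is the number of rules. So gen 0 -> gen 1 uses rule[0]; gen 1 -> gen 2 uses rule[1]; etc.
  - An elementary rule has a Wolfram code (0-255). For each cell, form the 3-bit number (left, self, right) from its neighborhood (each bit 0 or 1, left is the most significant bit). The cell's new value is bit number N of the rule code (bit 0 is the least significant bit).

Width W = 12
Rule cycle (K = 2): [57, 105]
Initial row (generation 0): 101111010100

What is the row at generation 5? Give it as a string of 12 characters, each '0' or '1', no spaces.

Gen 0: 101111010100
Gen 1 (rule 57): 011000101011
Gen 2 (rule 105): 011010010111
Gen 3 (rule 57): 010101001100
Gen 4 (rule 105): 001010001101
Gen 5 (rule 57): 100101101010

Answer: 100101101010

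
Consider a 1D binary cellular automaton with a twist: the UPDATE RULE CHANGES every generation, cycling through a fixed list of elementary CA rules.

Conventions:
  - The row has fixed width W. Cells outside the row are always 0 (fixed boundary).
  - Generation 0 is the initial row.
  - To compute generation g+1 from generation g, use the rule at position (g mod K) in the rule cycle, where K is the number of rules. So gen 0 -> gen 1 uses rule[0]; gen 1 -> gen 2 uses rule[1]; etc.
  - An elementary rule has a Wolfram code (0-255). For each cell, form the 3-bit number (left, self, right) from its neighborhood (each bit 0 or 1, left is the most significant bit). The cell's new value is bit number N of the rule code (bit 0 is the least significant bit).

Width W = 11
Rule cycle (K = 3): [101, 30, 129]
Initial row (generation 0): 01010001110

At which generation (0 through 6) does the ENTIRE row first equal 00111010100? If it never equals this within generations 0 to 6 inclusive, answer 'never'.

Answer: never

Derivation:
Gen 0: 01010001110
Gen 1 (rule 101): 01110100010
Gen 2 (rule 30): 11000110111
Gen 3 (rule 129): 00010000010
Gen 4 (rule 101): 11010111010
Gen 5 (rule 30): 10010100011
Gen 6 (rule 129): 00000001000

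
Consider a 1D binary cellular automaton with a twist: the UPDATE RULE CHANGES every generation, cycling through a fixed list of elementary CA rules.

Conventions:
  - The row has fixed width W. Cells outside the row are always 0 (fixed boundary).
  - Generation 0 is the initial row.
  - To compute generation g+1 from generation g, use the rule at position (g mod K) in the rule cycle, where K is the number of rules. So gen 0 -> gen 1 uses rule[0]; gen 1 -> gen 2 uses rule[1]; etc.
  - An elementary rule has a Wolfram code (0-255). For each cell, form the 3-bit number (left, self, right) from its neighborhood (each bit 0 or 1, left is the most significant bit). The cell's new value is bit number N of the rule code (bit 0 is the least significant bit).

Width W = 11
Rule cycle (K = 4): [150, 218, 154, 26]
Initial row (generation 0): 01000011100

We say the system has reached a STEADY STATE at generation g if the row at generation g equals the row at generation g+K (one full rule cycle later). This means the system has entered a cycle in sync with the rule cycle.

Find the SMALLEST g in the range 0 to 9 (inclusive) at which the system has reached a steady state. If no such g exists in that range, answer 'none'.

Gen 0: 01000011100
Gen 1 (rule 150): 11100101010
Gen 2 (rule 218): 11111000001
Gen 3 (rule 154): 11110100010
Gen 4 (rule 26): 10000010101
Gen 5 (rule 150): 11000110101
Gen 6 (rule 218): 11101110000
Gen 7 (rule 154): 11001101000
Gen 8 (rule 26): 10111000100
Gen 9 (rule 150): 10010101110
Gen 10 (rule 218): 01100001111
Gen 11 (rule 154): 11010011110
Gen 12 (rule 26): 10001110001
Gen 13 (rule 150): 11010101011

Answer: none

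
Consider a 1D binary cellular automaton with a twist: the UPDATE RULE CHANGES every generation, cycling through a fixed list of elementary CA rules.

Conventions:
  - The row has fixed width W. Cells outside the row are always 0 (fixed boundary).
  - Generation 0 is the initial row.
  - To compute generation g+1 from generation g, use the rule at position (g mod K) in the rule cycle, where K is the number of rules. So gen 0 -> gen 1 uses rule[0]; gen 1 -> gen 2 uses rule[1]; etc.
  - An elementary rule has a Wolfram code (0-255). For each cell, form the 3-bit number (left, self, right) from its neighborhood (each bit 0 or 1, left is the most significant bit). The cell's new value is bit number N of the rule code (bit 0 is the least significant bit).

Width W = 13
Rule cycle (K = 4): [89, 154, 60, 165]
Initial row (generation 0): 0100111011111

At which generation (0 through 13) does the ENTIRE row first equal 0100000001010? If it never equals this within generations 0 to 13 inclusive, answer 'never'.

Gen 0: 0100111011111
Gen 1 (rule 89): 0010101010001
Gen 2 (rule 154): 0100000001010
Gen 3 (rule 60): 0110000001111
Gen 4 (rule 165): 0000111100110
Gen 5 (rule 89): 1110100110111
Gen 6 (rule 154): 1100011100110
Gen 7 (rule 60): 1010010010101
Gen 8 (rule 165): 1110010011111
Gen 9 (rule 89): 1011001010001
Gen 10 (rule 154): 0010110001010
Gen 11 (rule 60): 0011101001111
Gen 12 (rule 165): 1001011000110
Gen 13 (rule 89): 0100011110111

Answer: 2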